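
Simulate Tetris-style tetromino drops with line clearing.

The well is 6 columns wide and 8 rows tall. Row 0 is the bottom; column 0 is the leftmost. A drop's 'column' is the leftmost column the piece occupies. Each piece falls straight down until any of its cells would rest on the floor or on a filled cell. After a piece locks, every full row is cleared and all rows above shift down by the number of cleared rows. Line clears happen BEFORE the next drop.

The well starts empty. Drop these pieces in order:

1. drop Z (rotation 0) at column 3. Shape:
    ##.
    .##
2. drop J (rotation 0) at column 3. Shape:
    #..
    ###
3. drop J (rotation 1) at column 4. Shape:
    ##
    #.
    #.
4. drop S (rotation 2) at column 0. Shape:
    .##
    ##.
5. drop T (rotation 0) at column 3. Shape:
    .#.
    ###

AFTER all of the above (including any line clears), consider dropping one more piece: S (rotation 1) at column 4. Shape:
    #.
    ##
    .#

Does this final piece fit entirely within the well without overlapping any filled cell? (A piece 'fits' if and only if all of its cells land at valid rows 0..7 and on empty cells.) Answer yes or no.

Drop 1: Z rot0 at col 3 lands with bottom-row=0; cleared 0 line(s) (total 0); column heights now [0 0 0 2 2 1], max=2
Drop 2: J rot0 at col 3 lands with bottom-row=2; cleared 0 line(s) (total 0); column heights now [0 0 0 4 3 3], max=4
Drop 3: J rot1 at col 4 lands with bottom-row=3; cleared 0 line(s) (total 0); column heights now [0 0 0 4 6 6], max=6
Drop 4: S rot2 at col 0 lands with bottom-row=0; cleared 0 line(s) (total 0); column heights now [1 2 2 4 6 6], max=6
Drop 5: T rot0 at col 3 lands with bottom-row=6; cleared 0 line(s) (total 0); column heights now [1 2 2 7 8 7], max=8
Test piece S rot1 at col 4 (width 2): heights before test = [1 2 2 7 8 7]; fits = False

Answer: no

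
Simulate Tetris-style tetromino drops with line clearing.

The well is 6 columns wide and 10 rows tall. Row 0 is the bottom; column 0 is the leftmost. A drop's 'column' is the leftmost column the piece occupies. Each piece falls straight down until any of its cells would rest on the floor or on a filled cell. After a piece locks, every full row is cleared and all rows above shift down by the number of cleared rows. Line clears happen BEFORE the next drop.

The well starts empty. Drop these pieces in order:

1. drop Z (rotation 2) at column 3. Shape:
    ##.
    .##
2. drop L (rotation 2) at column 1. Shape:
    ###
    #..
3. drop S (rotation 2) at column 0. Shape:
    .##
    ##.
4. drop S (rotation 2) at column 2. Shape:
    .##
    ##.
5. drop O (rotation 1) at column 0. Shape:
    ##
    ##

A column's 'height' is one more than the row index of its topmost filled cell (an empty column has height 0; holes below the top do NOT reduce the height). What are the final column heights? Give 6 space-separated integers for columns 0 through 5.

Answer: 7 7 6 7 7 1

Derivation:
Drop 1: Z rot2 at col 3 lands with bottom-row=0; cleared 0 line(s) (total 0); column heights now [0 0 0 2 2 1], max=2
Drop 2: L rot2 at col 1 lands with bottom-row=1; cleared 0 line(s) (total 0); column heights now [0 3 3 3 2 1], max=3
Drop 3: S rot2 at col 0 lands with bottom-row=3; cleared 0 line(s) (total 0); column heights now [4 5 5 3 2 1], max=5
Drop 4: S rot2 at col 2 lands with bottom-row=5; cleared 0 line(s) (total 0); column heights now [4 5 6 7 7 1], max=7
Drop 5: O rot1 at col 0 lands with bottom-row=5; cleared 0 line(s) (total 0); column heights now [7 7 6 7 7 1], max=7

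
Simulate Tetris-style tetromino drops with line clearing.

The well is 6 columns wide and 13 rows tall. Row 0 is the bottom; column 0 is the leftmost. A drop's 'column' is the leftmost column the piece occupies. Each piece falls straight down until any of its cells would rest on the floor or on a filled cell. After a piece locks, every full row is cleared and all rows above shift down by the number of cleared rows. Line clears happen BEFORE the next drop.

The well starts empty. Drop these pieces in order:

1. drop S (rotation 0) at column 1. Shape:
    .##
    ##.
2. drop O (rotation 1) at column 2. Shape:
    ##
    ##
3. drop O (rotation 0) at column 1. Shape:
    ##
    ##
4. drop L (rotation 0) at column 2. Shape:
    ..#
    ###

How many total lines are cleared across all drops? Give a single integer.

Answer: 0

Derivation:
Drop 1: S rot0 at col 1 lands with bottom-row=0; cleared 0 line(s) (total 0); column heights now [0 1 2 2 0 0], max=2
Drop 2: O rot1 at col 2 lands with bottom-row=2; cleared 0 line(s) (total 0); column heights now [0 1 4 4 0 0], max=4
Drop 3: O rot0 at col 1 lands with bottom-row=4; cleared 0 line(s) (total 0); column heights now [0 6 6 4 0 0], max=6
Drop 4: L rot0 at col 2 lands with bottom-row=6; cleared 0 line(s) (total 0); column heights now [0 6 7 7 8 0], max=8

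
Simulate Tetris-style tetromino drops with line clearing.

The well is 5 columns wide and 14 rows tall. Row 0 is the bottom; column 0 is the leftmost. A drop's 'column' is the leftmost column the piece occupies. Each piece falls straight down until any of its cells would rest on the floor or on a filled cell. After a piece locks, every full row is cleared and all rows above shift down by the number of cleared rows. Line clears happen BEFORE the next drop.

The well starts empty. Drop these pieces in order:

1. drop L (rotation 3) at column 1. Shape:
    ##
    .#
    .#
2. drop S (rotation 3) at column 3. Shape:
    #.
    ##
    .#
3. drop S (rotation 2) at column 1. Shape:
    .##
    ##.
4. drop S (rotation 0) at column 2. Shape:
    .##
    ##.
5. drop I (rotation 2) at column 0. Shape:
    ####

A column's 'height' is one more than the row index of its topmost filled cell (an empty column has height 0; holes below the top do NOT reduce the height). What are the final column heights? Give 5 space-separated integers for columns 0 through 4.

Drop 1: L rot3 at col 1 lands with bottom-row=0; cleared 0 line(s) (total 0); column heights now [0 3 3 0 0], max=3
Drop 2: S rot3 at col 3 lands with bottom-row=0; cleared 0 line(s) (total 0); column heights now [0 3 3 3 2], max=3
Drop 3: S rot2 at col 1 lands with bottom-row=3; cleared 0 line(s) (total 0); column heights now [0 4 5 5 2], max=5
Drop 4: S rot0 at col 2 lands with bottom-row=5; cleared 0 line(s) (total 0); column heights now [0 4 6 7 7], max=7
Drop 5: I rot2 at col 0 lands with bottom-row=7; cleared 0 line(s) (total 0); column heights now [8 8 8 8 7], max=8

Answer: 8 8 8 8 7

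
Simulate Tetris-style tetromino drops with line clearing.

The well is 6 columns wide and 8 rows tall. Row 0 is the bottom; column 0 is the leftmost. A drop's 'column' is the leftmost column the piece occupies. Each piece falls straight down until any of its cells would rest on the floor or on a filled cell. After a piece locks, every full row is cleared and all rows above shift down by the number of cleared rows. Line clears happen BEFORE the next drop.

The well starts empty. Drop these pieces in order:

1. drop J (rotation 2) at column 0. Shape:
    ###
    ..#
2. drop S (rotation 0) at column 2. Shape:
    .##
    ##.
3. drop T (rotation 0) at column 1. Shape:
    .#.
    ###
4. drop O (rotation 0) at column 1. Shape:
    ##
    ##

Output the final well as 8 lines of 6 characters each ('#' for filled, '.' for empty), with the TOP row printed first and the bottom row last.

Drop 1: J rot2 at col 0 lands with bottom-row=0; cleared 0 line(s) (total 0); column heights now [2 2 2 0 0 0], max=2
Drop 2: S rot0 at col 2 lands with bottom-row=2; cleared 0 line(s) (total 0); column heights now [2 2 3 4 4 0], max=4
Drop 3: T rot0 at col 1 lands with bottom-row=4; cleared 0 line(s) (total 0); column heights now [2 5 6 5 4 0], max=6
Drop 4: O rot0 at col 1 lands with bottom-row=6; cleared 0 line(s) (total 0); column heights now [2 8 8 5 4 0], max=8

Answer: .##...
.##...
..#...
.###..
...##.
..##..
###...
..#...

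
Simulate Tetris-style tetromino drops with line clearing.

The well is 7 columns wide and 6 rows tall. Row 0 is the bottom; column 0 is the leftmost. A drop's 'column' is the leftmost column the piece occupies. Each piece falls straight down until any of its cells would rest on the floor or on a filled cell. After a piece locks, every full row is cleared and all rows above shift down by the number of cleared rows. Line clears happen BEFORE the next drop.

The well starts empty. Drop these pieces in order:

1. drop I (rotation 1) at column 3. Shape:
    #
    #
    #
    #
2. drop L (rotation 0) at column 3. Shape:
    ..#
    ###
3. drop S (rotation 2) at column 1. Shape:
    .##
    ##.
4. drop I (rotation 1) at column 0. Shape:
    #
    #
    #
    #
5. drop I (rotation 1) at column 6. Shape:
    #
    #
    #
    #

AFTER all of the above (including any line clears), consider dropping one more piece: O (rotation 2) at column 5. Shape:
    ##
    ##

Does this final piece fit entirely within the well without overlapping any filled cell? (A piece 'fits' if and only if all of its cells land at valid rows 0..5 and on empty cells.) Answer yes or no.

Answer: no

Derivation:
Drop 1: I rot1 at col 3 lands with bottom-row=0; cleared 0 line(s) (total 0); column heights now [0 0 0 4 0 0 0], max=4
Drop 2: L rot0 at col 3 lands with bottom-row=4; cleared 0 line(s) (total 0); column heights now [0 0 0 5 5 6 0], max=6
Drop 3: S rot2 at col 1 lands with bottom-row=4; cleared 0 line(s) (total 0); column heights now [0 5 6 6 5 6 0], max=6
Drop 4: I rot1 at col 0 lands with bottom-row=0; cleared 0 line(s) (total 0); column heights now [4 5 6 6 5 6 0], max=6
Drop 5: I rot1 at col 6 lands with bottom-row=0; cleared 0 line(s) (total 0); column heights now [4 5 6 6 5 6 4], max=6
Test piece O rot2 at col 5 (width 2): heights before test = [4 5 6 6 5 6 4]; fits = False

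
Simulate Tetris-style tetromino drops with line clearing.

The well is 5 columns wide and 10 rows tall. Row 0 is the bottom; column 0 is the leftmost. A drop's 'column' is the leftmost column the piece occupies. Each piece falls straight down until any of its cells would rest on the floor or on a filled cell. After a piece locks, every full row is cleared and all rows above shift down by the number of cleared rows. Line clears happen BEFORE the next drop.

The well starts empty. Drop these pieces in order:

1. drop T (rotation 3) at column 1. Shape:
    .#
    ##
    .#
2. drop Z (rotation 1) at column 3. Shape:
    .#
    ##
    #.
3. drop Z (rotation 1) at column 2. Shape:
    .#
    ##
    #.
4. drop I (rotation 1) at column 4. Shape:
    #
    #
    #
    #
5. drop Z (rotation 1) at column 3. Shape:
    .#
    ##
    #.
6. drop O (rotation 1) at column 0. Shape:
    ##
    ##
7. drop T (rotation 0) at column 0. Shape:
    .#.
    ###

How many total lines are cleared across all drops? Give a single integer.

Drop 1: T rot3 at col 1 lands with bottom-row=0; cleared 0 line(s) (total 0); column heights now [0 2 3 0 0], max=3
Drop 2: Z rot1 at col 3 lands with bottom-row=0; cleared 0 line(s) (total 0); column heights now [0 2 3 2 3], max=3
Drop 3: Z rot1 at col 2 lands with bottom-row=3; cleared 0 line(s) (total 0); column heights now [0 2 5 6 3], max=6
Drop 4: I rot1 at col 4 lands with bottom-row=3; cleared 0 line(s) (total 0); column heights now [0 2 5 6 7], max=7
Drop 5: Z rot1 at col 3 lands with bottom-row=6; cleared 0 line(s) (total 0); column heights now [0 2 5 8 9], max=9
Drop 6: O rot1 at col 0 lands with bottom-row=2; cleared 0 line(s) (total 0); column heights now [4 4 5 8 9], max=9
Drop 7: T rot0 at col 0 lands with bottom-row=5; cleared 1 line(s) (total 1); column heights now [4 6 5 7 8], max=8

Answer: 1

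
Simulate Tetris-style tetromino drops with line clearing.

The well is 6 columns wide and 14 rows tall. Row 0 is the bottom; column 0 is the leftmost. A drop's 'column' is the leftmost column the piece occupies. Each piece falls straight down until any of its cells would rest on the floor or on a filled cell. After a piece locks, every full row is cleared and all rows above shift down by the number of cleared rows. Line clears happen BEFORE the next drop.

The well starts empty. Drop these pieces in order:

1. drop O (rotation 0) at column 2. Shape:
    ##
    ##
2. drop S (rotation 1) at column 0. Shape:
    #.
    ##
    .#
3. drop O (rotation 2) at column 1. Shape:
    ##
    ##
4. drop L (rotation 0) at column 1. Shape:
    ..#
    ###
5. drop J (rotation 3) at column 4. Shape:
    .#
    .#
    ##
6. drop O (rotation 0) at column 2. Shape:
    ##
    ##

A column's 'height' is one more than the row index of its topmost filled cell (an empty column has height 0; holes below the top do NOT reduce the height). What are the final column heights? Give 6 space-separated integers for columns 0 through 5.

Drop 1: O rot0 at col 2 lands with bottom-row=0; cleared 0 line(s) (total 0); column heights now [0 0 2 2 0 0], max=2
Drop 2: S rot1 at col 0 lands with bottom-row=0; cleared 0 line(s) (total 0); column heights now [3 2 2 2 0 0], max=3
Drop 3: O rot2 at col 1 lands with bottom-row=2; cleared 0 line(s) (total 0); column heights now [3 4 4 2 0 0], max=4
Drop 4: L rot0 at col 1 lands with bottom-row=4; cleared 0 line(s) (total 0); column heights now [3 5 5 6 0 0], max=6
Drop 5: J rot3 at col 4 lands with bottom-row=0; cleared 0 line(s) (total 0); column heights now [3 5 5 6 1 3], max=6
Drop 6: O rot0 at col 2 lands with bottom-row=6; cleared 0 line(s) (total 0); column heights now [3 5 8 8 1 3], max=8

Answer: 3 5 8 8 1 3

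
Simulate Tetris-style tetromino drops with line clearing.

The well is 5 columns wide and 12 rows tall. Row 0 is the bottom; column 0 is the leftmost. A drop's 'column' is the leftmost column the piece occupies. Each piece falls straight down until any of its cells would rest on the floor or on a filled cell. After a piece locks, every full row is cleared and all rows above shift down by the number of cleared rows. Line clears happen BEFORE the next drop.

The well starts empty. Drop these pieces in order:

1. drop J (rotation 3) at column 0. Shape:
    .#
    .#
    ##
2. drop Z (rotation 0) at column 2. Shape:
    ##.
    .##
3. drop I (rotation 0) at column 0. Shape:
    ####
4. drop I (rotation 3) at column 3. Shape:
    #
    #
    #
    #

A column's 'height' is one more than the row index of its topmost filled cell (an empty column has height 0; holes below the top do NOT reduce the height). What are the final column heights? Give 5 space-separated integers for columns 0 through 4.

Drop 1: J rot3 at col 0 lands with bottom-row=0; cleared 0 line(s) (total 0); column heights now [1 3 0 0 0], max=3
Drop 2: Z rot0 at col 2 lands with bottom-row=0; cleared 0 line(s) (total 0); column heights now [1 3 2 2 1], max=3
Drop 3: I rot0 at col 0 lands with bottom-row=3; cleared 0 line(s) (total 0); column heights now [4 4 4 4 1], max=4
Drop 4: I rot3 at col 3 lands with bottom-row=4; cleared 0 line(s) (total 0); column heights now [4 4 4 8 1], max=8

Answer: 4 4 4 8 1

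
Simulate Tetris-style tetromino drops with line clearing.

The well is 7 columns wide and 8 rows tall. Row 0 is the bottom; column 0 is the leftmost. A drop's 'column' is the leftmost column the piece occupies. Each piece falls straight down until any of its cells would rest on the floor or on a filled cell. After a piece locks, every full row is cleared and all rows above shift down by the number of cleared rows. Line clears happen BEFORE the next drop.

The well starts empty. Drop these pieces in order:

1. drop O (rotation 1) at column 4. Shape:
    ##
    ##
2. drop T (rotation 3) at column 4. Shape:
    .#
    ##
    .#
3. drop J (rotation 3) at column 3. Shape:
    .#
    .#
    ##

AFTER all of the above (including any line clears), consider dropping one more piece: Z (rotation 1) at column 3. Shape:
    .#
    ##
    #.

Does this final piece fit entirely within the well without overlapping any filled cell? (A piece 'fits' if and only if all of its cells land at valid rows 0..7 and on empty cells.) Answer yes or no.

Answer: no

Derivation:
Drop 1: O rot1 at col 4 lands with bottom-row=0; cleared 0 line(s) (total 0); column heights now [0 0 0 0 2 2 0], max=2
Drop 2: T rot3 at col 4 lands with bottom-row=2; cleared 0 line(s) (total 0); column heights now [0 0 0 0 4 5 0], max=5
Drop 3: J rot3 at col 3 lands with bottom-row=4; cleared 0 line(s) (total 0); column heights now [0 0 0 5 7 5 0], max=7
Test piece Z rot1 at col 3 (width 2): heights before test = [0 0 0 5 7 5 0]; fits = False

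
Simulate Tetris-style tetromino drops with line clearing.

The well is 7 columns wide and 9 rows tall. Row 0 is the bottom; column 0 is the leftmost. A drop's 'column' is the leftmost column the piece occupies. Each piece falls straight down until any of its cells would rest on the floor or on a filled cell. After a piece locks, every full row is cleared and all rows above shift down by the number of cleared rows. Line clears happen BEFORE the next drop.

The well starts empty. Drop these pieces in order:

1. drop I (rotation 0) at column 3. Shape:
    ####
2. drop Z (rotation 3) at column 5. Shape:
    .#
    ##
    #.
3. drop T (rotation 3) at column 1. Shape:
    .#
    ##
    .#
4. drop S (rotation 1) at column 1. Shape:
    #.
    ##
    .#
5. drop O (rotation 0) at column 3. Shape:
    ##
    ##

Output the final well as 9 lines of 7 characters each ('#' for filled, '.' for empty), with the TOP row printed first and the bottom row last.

Drop 1: I rot0 at col 3 lands with bottom-row=0; cleared 0 line(s) (total 0); column heights now [0 0 0 1 1 1 1], max=1
Drop 2: Z rot3 at col 5 lands with bottom-row=1; cleared 0 line(s) (total 0); column heights now [0 0 0 1 1 3 4], max=4
Drop 3: T rot3 at col 1 lands with bottom-row=0; cleared 0 line(s) (total 0); column heights now [0 2 3 1 1 3 4], max=4
Drop 4: S rot1 at col 1 lands with bottom-row=3; cleared 0 line(s) (total 0); column heights now [0 6 5 1 1 3 4], max=6
Drop 5: O rot0 at col 3 lands with bottom-row=1; cleared 0 line(s) (total 0); column heights now [0 6 5 3 3 3 4], max=6

Answer: .......
.......
.......
.#.....
.##....
..#...#
..#####
.#####.
..#####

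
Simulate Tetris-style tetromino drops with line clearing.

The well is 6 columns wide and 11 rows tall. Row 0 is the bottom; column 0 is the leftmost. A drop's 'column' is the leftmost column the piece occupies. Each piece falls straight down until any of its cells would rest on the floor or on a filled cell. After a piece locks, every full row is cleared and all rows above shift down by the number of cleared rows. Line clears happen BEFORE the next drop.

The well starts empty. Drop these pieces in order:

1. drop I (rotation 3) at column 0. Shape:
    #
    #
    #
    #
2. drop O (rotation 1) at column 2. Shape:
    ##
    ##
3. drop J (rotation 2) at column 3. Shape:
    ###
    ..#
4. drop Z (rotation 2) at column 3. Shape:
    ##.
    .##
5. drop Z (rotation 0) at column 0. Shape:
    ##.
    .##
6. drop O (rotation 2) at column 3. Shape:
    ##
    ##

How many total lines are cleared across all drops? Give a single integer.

Drop 1: I rot3 at col 0 lands with bottom-row=0; cleared 0 line(s) (total 0); column heights now [4 0 0 0 0 0], max=4
Drop 2: O rot1 at col 2 lands with bottom-row=0; cleared 0 line(s) (total 0); column heights now [4 0 2 2 0 0], max=4
Drop 3: J rot2 at col 3 lands with bottom-row=1; cleared 0 line(s) (total 0); column heights now [4 0 2 3 3 3], max=4
Drop 4: Z rot2 at col 3 lands with bottom-row=3; cleared 0 line(s) (total 0); column heights now [4 0 2 5 5 4], max=5
Drop 5: Z rot0 at col 0 lands with bottom-row=3; cleared 0 line(s) (total 0); column heights now [5 5 4 5 5 4], max=5
Drop 6: O rot2 at col 3 lands with bottom-row=5; cleared 0 line(s) (total 0); column heights now [5 5 4 7 7 4], max=7

Answer: 0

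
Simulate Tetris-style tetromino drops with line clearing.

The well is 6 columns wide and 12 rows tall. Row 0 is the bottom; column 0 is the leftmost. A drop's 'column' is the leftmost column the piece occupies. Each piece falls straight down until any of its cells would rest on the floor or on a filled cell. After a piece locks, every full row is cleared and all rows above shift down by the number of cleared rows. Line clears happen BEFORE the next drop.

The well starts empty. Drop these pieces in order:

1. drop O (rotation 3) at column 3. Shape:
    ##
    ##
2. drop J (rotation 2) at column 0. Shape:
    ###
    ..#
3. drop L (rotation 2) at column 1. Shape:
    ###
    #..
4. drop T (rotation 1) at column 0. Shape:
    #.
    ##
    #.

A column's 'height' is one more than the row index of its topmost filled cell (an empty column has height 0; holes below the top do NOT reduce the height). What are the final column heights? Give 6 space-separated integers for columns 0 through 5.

Drop 1: O rot3 at col 3 lands with bottom-row=0; cleared 0 line(s) (total 0); column heights now [0 0 0 2 2 0], max=2
Drop 2: J rot2 at col 0 lands with bottom-row=0; cleared 0 line(s) (total 0); column heights now [2 2 2 2 2 0], max=2
Drop 3: L rot2 at col 1 lands with bottom-row=2; cleared 0 line(s) (total 0); column heights now [2 4 4 4 2 0], max=4
Drop 4: T rot1 at col 0 lands with bottom-row=3; cleared 0 line(s) (total 0); column heights now [6 5 4 4 2 0], max=6

Answer: 6 5 4 4 2 0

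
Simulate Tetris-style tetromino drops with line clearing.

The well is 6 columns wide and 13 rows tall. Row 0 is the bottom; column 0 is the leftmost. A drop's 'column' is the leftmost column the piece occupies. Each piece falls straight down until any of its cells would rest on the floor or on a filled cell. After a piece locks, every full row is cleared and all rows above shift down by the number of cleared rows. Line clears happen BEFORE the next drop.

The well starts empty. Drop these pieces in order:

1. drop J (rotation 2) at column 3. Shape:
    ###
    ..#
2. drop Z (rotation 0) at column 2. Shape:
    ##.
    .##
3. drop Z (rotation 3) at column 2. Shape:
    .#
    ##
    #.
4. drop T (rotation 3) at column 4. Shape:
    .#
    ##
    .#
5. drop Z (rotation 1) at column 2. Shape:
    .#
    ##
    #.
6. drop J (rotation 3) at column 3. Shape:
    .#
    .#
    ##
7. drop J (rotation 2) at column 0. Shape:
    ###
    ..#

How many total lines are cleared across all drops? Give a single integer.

Answer: 0

Derivation:
Drop 1: J rot2 at col 3 lands with bottom-row=0; cleared 0 line(s) (total 0); column heights now [0 0 0 2 2 2], max=2
Drop 2: Z rot0 at col 2 lands with bottom-row=2; cleared 0 line(s) (total 0); column heights now [0 0 4 4 3 2], max=4
Drop 3: Z rot3 at col 2 lands with bottom-row=4; cleared 0 line(s) (total 0); column heights now [0 0 6 7 3 2], max=7
Drop 4: T rot3 at col 4 lands with bottom-row=2; cleared 0 line(s) (total 0); column heights now [0 0 6 7 4 5], max=7
Drop 5: Z rot1 at col 2 lands with bottom-row=6; cleared 0 line(s) (total 0); column heights now [0 0 8 9 4 5], max=9
Drop 6: J rot3 at col 3 lands with bottom-row=9; cleared 0 line(s) (total 0); column heights now [0 0 8 10 12 5], max=12
Drop 7: J rot2 at col 0 lands with bottom-row=8; cleared 0 line(s) (total 0); column heights now [10 10 10 10 12 5], max=12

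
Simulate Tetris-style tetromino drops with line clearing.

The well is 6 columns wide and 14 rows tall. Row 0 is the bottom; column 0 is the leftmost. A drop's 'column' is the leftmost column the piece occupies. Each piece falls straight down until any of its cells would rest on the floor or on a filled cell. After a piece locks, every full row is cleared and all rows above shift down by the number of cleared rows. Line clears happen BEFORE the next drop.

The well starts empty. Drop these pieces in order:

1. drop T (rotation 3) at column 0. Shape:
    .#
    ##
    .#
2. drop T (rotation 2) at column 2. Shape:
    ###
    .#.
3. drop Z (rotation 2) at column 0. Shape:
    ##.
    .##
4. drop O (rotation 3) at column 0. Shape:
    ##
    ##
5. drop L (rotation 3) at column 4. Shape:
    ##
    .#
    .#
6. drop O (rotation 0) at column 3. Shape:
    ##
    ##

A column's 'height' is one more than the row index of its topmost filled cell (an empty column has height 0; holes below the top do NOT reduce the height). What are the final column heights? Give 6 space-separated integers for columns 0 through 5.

Drop 1: T rot3 at col 0 lands with bottom-row=0; cleared 0 line(s) (total 0); column heights now [2 3 0 0 0 0], max=3
Drop 2: T rot2 at col 2 lands with bottom-row=0; cleared 0 line(s) (total 0); column heights now [2 3 2 2 2 0], max=3
Drop 3: Z rot2 at col 0 lands with bottom-row=3; cleared 0 line(s) (total 0); column heights now [5 5 4 2 2 0], max=5
Drop 4: O rot3 at col 0 lands with bottom-row=5; cleared 0 line(s) (total 0); column heights now [7 7 4 2 2 0], max=7
Drop 5: L rot3 at col 4 lands with bottom-row=0; cleared 1 line(s) (total 1); column heights now [6 6 3 1 2 2], max=6
Drop 6: O rot0 at col 3 lands with bottom-row=2; cleared 0 line(s) (total 1); column heights now [6 6 3 4 4 2], max=6

Answer: 6 6 3 4 4 2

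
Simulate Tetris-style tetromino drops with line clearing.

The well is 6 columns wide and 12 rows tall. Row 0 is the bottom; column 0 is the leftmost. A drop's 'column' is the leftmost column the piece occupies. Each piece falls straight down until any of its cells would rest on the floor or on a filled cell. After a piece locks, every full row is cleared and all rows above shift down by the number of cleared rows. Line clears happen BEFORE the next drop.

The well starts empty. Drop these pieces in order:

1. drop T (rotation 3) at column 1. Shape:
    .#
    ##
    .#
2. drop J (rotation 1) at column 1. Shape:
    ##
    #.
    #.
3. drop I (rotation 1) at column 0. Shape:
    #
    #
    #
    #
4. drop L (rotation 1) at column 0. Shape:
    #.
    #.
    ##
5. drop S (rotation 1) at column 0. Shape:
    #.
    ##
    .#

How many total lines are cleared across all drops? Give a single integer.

Drop 1: T rot3 at col 1 lands with bottom-row=0; cleared 0 line(s) (total 0); column heights now [0 2 3 0 0 0], max=3
Drop 2: J rot1 at col 1 lands with bottom-row=2; cleared 0 line(s) (total 0); column heights now [0 5 5 0 0 0], max=5
Drop 3: I rot1 at col 0 lands with bottom-row=0; cleared 0 line(s) (total 0); column heights now [4 5 5 0 0 0], max=5
Drop 4: L rot1 at col 0 lands with bottom-row=5; cleared 0 line(s) (total 0); column heights now [8 6 5 0 0 0], max=8
Drop 5: S rot1 at col 0 lands with bottom-row=7; cleared 0 line(s) (total 0); column heights now [10 9 5 0 0 0], max=10

Answer: 0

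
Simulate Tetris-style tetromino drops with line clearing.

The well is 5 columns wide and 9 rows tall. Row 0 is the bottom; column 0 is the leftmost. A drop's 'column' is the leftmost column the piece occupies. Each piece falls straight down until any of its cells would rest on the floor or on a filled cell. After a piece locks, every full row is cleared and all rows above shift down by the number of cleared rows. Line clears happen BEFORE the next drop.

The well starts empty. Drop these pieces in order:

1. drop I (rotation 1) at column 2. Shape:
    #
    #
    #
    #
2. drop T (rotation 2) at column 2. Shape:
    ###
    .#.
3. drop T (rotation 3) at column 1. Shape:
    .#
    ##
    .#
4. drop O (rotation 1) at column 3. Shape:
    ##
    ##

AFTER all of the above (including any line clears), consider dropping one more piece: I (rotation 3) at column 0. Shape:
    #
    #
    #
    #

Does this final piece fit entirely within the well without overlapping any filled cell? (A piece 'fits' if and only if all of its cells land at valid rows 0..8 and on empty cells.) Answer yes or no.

Drop 1: I rot1 at col 2 lands with bottom-row=0; cleared 0 line(s) (total 0); column heights now [0 0 4 0 0], max=4
Drop 2: T rot2 at col 2 lands with bottom-row=3; cleared 0 line(s) (total 0); column heights now [0 0 5 5 5], max=5
Drop 3: T rot3 at col 1 lands with bottom-row=5; cleared 0 line(s) (total 0); column heights now [0 7 8 5 5], max=8
Drop 4: O rot1 at col 3 lands with bottom-row=5; cleared 0 line(s) (total 0); column heights now [0 7 8 7 7], max=8
Test piece I rot3 at col 0 (width 1): heights before test = [0 7 8 7 7]; fits = True

Answer: yes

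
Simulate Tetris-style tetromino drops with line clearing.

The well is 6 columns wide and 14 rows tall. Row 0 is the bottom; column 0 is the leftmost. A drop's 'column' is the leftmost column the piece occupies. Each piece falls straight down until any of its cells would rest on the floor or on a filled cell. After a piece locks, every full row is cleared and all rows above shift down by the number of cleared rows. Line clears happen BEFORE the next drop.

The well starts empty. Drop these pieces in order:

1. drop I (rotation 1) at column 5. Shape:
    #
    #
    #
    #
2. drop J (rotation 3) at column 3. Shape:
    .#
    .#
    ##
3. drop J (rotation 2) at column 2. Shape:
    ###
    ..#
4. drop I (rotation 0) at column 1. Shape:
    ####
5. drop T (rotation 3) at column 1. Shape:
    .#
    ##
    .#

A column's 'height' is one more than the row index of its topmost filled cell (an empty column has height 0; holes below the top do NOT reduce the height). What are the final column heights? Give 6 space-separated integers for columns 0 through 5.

Answer: 0 8 9 6 6 4

Derivation:
Drop 1: I rot1 at col 5 lands with bottom-row=0; cleared 0 line(s) (total 0); column heights now [0 0 0 0 0 4], max=4
Drop 2: J rot3 at col 3 lands with bottom-row=0; cleared 0 line(s) (total 0); column heights now [0 0 0 1 3 4], max=4
Drop 3: J rot2 at col 2 lands with bottom-row=3; cleared 0 line(s) (total 0); column heights now [0 0 5 5 5 4], max=5
Drop 4: I rot0 at col 1 lands with bottom-row=5; cleared 0 line(s) (total 0); column heights now [0 6 6 6 6 4], max=6
Drop 5: T rot3 at col 1 lands with bottom-row=6; cleared 0 line(s) (total 0); column heights now [0 8 9 6 6 4], max=9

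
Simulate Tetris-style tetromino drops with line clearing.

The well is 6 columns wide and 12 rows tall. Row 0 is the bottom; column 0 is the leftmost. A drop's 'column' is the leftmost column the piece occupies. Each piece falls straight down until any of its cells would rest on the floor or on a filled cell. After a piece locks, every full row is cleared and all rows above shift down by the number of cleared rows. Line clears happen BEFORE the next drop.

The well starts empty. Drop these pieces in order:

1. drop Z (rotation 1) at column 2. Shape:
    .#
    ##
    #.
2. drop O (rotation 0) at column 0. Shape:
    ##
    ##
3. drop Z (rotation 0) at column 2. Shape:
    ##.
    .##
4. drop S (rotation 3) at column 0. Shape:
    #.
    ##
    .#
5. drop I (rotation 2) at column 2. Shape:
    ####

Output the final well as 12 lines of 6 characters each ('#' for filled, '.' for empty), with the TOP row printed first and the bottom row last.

Drop 1: Z rot1 at col 2 lands with bottom-row=0; cleared 0 line(s) (total 0); column heights now [0 0 2 3 0 0], max=3
Drop 2: O rot0 at col 0 lands with bottom-row=0; cleared 0 line(s) (total 0); column heights now [2 2 2 3 0 0], max=3
Drop 3: Z rot0 at col 2 lands with bottom-row=3; cleared 0 line(s) (total 0); column heights now [2 2 5 5 4 0], max=5
Drop 4: S rot3 at col 0 lands with bottom-row=2; cleared 0 line(s) (total 0); column heights now [5 4 5 5 4 0], max=5
Drop 5: I rot2 at col 2 lands with bottom-row=5; cleared 0 line(s) (total 0); column heights now [5 4 6 6 6 6], max=6

Answer: ......
......
......
......
......
......
..####
#.##..
##.##.
.#.#..
####..
###...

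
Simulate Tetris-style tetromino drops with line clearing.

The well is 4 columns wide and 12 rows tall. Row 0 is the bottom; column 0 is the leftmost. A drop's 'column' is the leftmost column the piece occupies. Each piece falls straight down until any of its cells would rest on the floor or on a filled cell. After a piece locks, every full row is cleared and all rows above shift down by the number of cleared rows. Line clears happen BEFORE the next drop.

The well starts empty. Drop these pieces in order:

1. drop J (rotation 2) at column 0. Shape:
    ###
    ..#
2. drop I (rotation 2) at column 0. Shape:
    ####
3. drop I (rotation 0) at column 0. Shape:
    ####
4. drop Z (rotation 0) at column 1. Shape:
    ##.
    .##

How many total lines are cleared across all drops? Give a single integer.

Drop 1: J rot2 at col 0 lands with bottom-row=0; cleared 0 line(s) (total 0); column heights now [2 2 2 0], max=2
Drop 2: I rot2 at col 0 lands with bottom-row=2; cleared 1 line(s) (total 1); column heights now [2 2 2 0], max=2
Drop 3: I rot0 at col 0 lands with bottom-row=2; cleared 1 line(s) (total 2); column heights now [2 2 2 0], max=2
Drop 4: Z rot0 at col 1 lands with bottom-row=2; cleared 0 line(s) (total 2); column heights now [2 4 4 3], max=4

Answer: 2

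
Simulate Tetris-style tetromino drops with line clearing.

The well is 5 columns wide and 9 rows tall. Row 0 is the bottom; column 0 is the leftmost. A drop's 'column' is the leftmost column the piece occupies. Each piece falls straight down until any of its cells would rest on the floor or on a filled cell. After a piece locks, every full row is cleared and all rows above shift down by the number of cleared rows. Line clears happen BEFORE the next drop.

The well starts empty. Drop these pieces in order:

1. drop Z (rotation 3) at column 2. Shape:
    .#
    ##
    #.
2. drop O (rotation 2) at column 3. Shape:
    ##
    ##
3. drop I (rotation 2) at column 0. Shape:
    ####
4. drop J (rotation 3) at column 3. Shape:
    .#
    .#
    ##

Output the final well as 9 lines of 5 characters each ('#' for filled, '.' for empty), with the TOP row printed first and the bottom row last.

Answer: ....#
....#
...##
####.
...##
...##
...#.
..##.
..#..

Derivation:
Drop 1: Z rot3 at col 2 lands with bottom-row=0; cleared 0 line(s) (total 0); column heights now [0 0 2 3 0], max=3
Drop 2: O rot2 at col 3 lands with bottom-row=3; cleared 0 line(s) (total 0); column heights now [0 0 2 5 5], max=5
Drop 3: I rot2 at col 0 lands with bottom-row=5; cleared 0 line(s) (total 0); column heights now [6 6 6 6 5], max=6
Drop 4: J rot3 at col 3 lands with bottom-row=6; cleared 0 line(s) (total 0); column heights now [6 6 6 7 9], max=9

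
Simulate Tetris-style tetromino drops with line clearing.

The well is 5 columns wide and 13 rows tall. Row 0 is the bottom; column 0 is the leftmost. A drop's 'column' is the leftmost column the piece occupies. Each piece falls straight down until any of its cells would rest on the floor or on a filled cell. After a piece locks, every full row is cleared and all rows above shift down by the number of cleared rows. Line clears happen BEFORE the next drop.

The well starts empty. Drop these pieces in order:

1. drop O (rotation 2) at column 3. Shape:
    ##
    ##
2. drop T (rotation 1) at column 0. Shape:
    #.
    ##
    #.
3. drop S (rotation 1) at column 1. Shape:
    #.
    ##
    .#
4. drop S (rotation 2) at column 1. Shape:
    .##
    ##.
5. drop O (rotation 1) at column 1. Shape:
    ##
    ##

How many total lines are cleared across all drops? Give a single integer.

Drop 1: O rot2 at col 3 lands with bottom-row=0; cleared 0 line(s) (total 0); column heights now [0 0 0 2 2], max=2
Drop 2: T rot1 at col 0 lands with bottom-row=0; cleared 0 line(s) (total 0); column heights now [3 2 0 2 2], max=3
Drop 3: S rot1 at col 1 lands with bottom-row=1; cleared 1 line(s) (total 1); column heights now [2 3 2 1 1], max=3
Drop 4: S rot2 at col 1 lands with bottom-row=3; cleared 0 line(s) (total 1); column heights now [2 4 5 5 1], max=5
Drop 5: O rot1 at col 1 lands with bottom-row=5; cleared 0 line(s) (total 1); column heights now [2 7 7 5 1], max=7

Answer: 1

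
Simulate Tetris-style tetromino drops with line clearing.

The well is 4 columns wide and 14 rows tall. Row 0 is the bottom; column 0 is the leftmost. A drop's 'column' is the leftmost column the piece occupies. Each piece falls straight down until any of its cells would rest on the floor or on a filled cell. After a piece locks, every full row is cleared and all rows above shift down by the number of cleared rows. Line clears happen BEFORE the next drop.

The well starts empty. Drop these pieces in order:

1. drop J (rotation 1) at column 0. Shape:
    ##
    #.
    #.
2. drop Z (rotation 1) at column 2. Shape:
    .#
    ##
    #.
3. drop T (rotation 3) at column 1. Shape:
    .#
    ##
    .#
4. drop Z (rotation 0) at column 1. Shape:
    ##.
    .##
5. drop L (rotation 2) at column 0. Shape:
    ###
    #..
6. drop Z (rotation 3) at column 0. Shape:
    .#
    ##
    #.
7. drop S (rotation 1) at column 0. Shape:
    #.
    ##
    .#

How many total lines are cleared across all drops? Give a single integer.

Drop 1: J rot1 at col 0 lands with bottom-row=0; cleared 0 line(s) (total 0); column heights now [3 3 0 0], max=3
Drop 2: Z rot1 at col 2 lands with bottom-row=0; cleared 0 line(s) (total 0); column heights now [3 3 2 3], max=3
Drop 3: T rot3 at col 1 lands with bottom-row=2; cleared 1 line(s) (total 1); column heights now [2 3 4 2], max=4
Drop 4: Z rot0 at col 1 lands with bottom-row=4; cleared 0 line(s) (total 1); column heights now [2 6 6 5], max=6
Drop 5: L rot2 at col 0 lands with bottom-row=5; cleared 0 line(s) (total 1); column heights now [7 7 7 5], max=7
Drop 6: Z rot3 at col 0 lands with bottom-row=7; cleared 0 line(s) (total 1); column heights now [9 10 7 5], max=10
Drop 7: S rot1 at col 0 lands with bottom-row=10; cleared 0 line(s) (total 1); column heights now [13 12 7 5], max=13

Answer: 1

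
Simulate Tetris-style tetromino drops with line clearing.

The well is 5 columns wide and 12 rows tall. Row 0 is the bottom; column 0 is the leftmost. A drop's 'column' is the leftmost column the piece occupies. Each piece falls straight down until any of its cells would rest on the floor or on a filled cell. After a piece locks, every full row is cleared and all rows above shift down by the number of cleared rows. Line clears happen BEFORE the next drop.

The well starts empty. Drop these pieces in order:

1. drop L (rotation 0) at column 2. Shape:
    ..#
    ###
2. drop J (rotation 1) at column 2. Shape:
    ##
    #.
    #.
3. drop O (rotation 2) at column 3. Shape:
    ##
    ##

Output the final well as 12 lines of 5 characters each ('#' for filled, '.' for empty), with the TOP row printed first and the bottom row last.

Drop 1: L rot0 at col 2 lands with bottom-row=0; cleared 0 line(s) (total 0); column heights now [0 0 1 1 2], max=2
Drop 2: J rot1 at col 2 lands with bottom-row=1; cleared 0 line(s) (total 0); column heights now [0 0 4 4 2], max=4
Drop 3: O rot2 at col 3 lands with bottom-row=4; cleared 0 line(s) (total 0); column heights now [0 0 4 6 6], max=6

Answer: .....
.....
.....
.....
.....
.....
...##
...##
..##.
..#..
..#.#
..###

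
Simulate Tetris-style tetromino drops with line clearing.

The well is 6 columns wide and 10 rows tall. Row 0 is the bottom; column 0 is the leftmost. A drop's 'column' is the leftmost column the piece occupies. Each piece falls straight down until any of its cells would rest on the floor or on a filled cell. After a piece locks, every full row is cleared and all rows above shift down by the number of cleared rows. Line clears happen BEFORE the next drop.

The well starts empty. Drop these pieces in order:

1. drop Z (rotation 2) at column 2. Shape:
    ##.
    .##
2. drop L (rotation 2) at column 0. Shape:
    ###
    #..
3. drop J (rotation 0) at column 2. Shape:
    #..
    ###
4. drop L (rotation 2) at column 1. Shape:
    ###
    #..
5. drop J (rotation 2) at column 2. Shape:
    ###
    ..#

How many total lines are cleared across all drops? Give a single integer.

Answer: 0

Derivation:
Drop 1: Z rot2 at col 2 lands with bottom-row=0; cleared 0 line(s) (total 0); column heights now [0 0 2 2 1 0], max=2
Drop 2: L rot2 at col 0 lands with bottom-row=1; cleared 0 line(s) (total 0); column heights now [3 3 3 2 1 0], max=3
Drop 3: J rot0 at col 2 lands with bottom-row=3; cleared 0 line(s) (total 0); column heights now [3 3 5 4 4 0], max=5
Drop 4: L rot2 at col 1 lands with bottom-row=4; cleared 0 line(s) (total 0); column heights now [3 6 6 6 4 0], max=6
Drop 5: J rot2 at col 2 lands with bottom-row=5; cleared 0 line(s) (total 0); column heights now [3 6 7 7 7 0], max=7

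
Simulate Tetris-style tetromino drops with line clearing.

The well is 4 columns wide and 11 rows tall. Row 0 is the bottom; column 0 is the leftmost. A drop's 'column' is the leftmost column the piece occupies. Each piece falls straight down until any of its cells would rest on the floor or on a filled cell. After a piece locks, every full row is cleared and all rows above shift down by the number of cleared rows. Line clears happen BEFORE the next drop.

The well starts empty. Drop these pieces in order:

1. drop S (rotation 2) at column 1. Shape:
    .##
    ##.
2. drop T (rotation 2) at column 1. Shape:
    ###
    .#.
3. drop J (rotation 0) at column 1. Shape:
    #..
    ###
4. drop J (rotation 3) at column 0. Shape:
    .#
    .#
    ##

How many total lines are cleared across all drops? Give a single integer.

Drop 1: S rot2 at col 1 lands with bottom-row=0; cleared 0 line(s) (total 0); column heights now [0 1 2 2], max=2
Drop 2: T rot2 at col 1 lands with bottom-row=2; cleared 0 line(s) (total 0); column heights now [0 4 4 4], max=4
Drop 3: J rot0 at col 1 lands with bottom-row=4; cleared 0 line(s) (total 0); column heights now [0 6 5 5], max=6
Drop 4: J rot3 at col 0 lands with bottom-row=6; cleared 0 line(s) (total 0); column heights now [7 9 5 5], max=9

Answer: 0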